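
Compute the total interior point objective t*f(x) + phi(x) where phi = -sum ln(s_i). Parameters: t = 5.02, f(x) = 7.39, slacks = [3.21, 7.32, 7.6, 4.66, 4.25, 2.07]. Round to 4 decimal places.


Step 1: Compute log-barrier.
ln values: [1.1663, 1.9906, 2.0281, 1.539, 1.4469, 0.7275]
phi = -(1.1663 + 1.9906 + 2.0281 + 1.539 + 1.4469 + 0.7275) = -8.8985
Step 2: Compute augmented objective.
t*f(x) = 5.02*7.39 = 37.0978
Total = 37.0978 - 8.8985 = 28.1993


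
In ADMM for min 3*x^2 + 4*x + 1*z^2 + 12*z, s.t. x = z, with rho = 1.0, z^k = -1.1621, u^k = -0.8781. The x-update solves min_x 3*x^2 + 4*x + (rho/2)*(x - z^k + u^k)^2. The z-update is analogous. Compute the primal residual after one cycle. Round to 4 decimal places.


ADMM iteration with rho = 1.0, z^k = -1.1621, u^k = -0.8781
Step 1: x-update.
Minimize 3*x^2 + 4*x + (1.0/2)*(x + 1.1621 - 0.8781)^2
FOC: (2*3 + 1.0)*x = -4 + 1.0*(-1.1621 + 0.8781)
x^{k+1} = -0.612
Step 2: z-update.
Minimize 1*z^2 + 12*z + (1.0/2)*(-0.612 - z - 0.8781)^2
FOC: (2*1 + 1.0)*z = -12 + 1.0*(-0.612 - 0.8781)
z^{k+1} = -4.4967
Step 3: u-update.
u^{k+1} = -0.8781 - 0.612 + 4.4967 = 3.0066
Step 4: Primal residual = |-0.612 + 4.4967| = 3.8847


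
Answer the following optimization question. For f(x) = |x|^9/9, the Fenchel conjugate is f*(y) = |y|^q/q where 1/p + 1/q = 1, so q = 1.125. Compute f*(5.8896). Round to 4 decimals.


The conjugate exponent q satisfies 1/p + 1/q = 1.
p = 9, so q = 9/(9 - 1) = 1.125
|y|^q = 5.8896^1.125 = 7.351
f*(5.8896) = 7.351 / 1.125 = 6.5342


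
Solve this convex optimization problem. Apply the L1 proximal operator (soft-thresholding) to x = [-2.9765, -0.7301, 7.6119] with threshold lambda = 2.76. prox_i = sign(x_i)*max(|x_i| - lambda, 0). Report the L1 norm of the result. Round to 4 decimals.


Soft-thresholding with lambda = 2.76:
prox(-2.9765) = sign(-2.9765)*max(|-2.9765| - 2.76, 0) = -0.2165
prox(-0.7301) = sign(-0.7301)*max(|-0.7301| - 2.76, 0) = 0.0
prox(7.6119) = sign(7.6119)*max(|7.6119| - 2.76, 0) = 4.8519
prox(x) = [-0.2165, 0.0, 4.8519]
||prox(x)||_1 = 0.2165 + 0.0 + 4.8519 = 5.0684


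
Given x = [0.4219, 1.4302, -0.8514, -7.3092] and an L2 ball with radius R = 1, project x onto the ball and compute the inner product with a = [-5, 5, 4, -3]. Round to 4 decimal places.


Step 1: Compute ||x|| (intermediates to 6 decimals).
||x|| = sqrt(0.4219^2 + 1.4302^2 + (-0.8514)^2 + (-7.3092)^2) = 7.508179
Step 2: Project.
Since ||x|| > R, scale = R/||x|| = 1/7.508179 = 0.133188, proj(x) = scale * x
proj(x) = [0.056192, 0.190485, -0.113396, -0.973498]
Step 3: Dot product.
a^T * proj(x) = -5*0.056192 + 5*0.190485 + 4*(-0.113396) - 3*(-0.973498) = 3.1384


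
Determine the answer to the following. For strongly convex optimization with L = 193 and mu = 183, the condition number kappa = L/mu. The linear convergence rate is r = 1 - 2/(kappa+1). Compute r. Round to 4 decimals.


Step 1: Compute the condition number.
kappa = L/mu = 193/183 = 1.0546
Step 2: Compute the convergence rate.
r = 1 - 2/(kappa + 1) = 1 - 2*mu/(L + mu) = (L - mu)/(L + mu) = 10/376 = 0.0266


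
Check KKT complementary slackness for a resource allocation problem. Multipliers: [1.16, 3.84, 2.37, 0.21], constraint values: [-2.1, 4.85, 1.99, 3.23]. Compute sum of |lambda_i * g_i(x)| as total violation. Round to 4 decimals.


KKT complementary slackness check:
lambda_1 * g_1 = 1.16 * -2.1 = -2.436
lambda_2 * g_2 = 3.84 * 4.85 = 18.624
lambda_3 * g_3 = 2.37 * 1.99 = 4.7163
lambda_4 * g_4 = 0.21 * 3.23 = 0.6783
Total violation = 2.436 + 18.624 + 4.7163 + 0.6783 = 26.4546


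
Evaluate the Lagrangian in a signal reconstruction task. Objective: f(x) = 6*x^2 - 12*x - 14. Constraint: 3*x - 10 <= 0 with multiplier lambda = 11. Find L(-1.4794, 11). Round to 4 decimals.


Step 1: Evaluate f(x).
f(-1.4794) = 6*(-1.4794)^2 - 12*(-1.4794) - 14 = 16.8845
Step 2: Evaluate g(x).
g(-1.4794) = 3*-1.4794 - 10 = -14.4382
Step 3: Compute Lagrangian.
L = 16.8845 + 11*-14.4382 = -141.9357


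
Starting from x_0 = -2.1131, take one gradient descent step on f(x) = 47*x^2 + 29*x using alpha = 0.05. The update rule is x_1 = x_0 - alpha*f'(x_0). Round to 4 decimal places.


We compute the gradient at x_0 and apply the update.
f'(x) = 94*x + 29
f'(-2.1131) = 94*-2.1131 + 29 = -169.6314
x_1 = -2.1131 - 0.05*-169.6314 = 6.3685


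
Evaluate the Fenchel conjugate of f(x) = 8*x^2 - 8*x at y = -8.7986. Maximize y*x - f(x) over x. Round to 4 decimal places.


f*(y) = sup_x {y*x - a*x^2 - b*x} = sup_x {(y-b)*x - a*x^2}
FOC: (y - b) - 2a*x = 0 => x* = (y - b)/(2a)
x* = (-8.7986 + 8)/(2*8) = -0.0499
f*(-8.7986) = (y-b)^2/(4a) = (-8.7986 + 8)^2/(4*8)
= 0.6378/32 = 0.0199


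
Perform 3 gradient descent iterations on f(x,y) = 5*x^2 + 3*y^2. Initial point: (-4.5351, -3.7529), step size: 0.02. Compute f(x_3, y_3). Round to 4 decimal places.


Gradient descent on f(x,y) = 5*x^2 + 3*y^2.
Starting point: (-4.5351, -3.7529), alpha = 0.02
Step 1: grad_x = 2*5*-4.5351 = -45.351, grad_y = 2*3*-3.7529 = -22.5174
  x_1 = -4.5351 - 0.02*-45.351 = -3.6281
  y_1 = -3.7529 - 0.02*-22.5174 = -3.3026
Step 2: grad_x = 2*5*-3.6281 = -36.2808, grad_y = 2*3*-3.3026 = -19.8153
  x_2 = -3.6281 - 0.02*-36.2808 = -2.9025
  y_2 = -3.3026 - 0.02*-19.8153 = -2.9062
Step 3: grad_x = 2*5*-2.9025 = -29.0246, grad_y = 2*3*-2.9062 = -17.4375
  x_3 = -2.9025 - 0.02*-29.0246 = -2.322
  y_3 = -2.9062 - 0.02*-17.4375 = -2.5575
f(-2.322, -2.5575) = 5*(-2.322)^2 + 3*(-2.5575)^2 = 46.5801


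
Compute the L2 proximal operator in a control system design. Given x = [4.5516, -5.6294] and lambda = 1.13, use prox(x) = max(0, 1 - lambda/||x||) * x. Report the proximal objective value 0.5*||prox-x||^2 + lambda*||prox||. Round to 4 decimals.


Step 1: Compute ||x||.
||x|| = 7.2393
Step 2: Compute scaling factor.
scale = max(0, 1 - 1.13/7.2393) = 0.8439
Step 3: prox(x) = [3.8411, -4.7507]
||prox(x)|| = 6.1093
Step 4: Proximal objective.
0.5*||prox-x||^2 = 0.6385
lambda*||prox|| = 6.9035
Total = 7.5419


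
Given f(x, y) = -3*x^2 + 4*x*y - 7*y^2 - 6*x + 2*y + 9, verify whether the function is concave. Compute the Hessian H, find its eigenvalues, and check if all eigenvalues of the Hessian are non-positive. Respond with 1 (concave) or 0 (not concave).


The Hessian of f(x,y) = -3*x^2 + 4*x*y - 7*y^2 - 6*x + 2*y + 9 is:
H = [[-6, 4], [4, -14]]
Trace = -6 - 14 = -20
Determinant = -6*-14 - (4)^2 = 68
Discriminant = (-20)^2 - 4*68 = 128.0
Eigenvalues: lambda_1 = -15.6569, lambda_2 = -4.3431
The function is concave.

1


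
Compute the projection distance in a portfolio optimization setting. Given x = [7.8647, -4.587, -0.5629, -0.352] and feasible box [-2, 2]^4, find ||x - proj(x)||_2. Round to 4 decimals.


Project each component onto [-2, 2].
clip(7.8647) = 2.0, clip(-4.587) = -2.0, clip(-0.5629) = -0.5629, clip(-0.352) = -0.352
Projection = [2.0, -2.0, -0.5629, -0.352]
Squared diffs: [34.3947, 6.6926, 0.0, 0.0]
Distance = sqrt(41.0873) = 6.4099


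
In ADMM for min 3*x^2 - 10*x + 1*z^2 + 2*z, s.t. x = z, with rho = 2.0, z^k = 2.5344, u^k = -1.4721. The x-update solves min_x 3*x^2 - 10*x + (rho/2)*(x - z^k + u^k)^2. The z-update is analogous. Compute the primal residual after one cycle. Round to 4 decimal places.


ADMM iteration with rho = 2.0, z^k = 2.5344, u^k = -1.4721
Step 1: x-update.
Minimize 3*x^2 - 10*x + (2.0/2)*(x - 2.5344 - 1.4721)^2
FOC: (2*3 + 2.0)*x = 10 + 2.0*(2.5344 + 1.4721)
x^{k+1} = 2.2516
Step 2: z-update.
Minimize 1*z^2 + 2*z + (2.0/2)*(2.2516 - z - 1.4721)^2
FOC: (2*1 + 2.0)*z = -2 + 2.0*(2.2516 - 1.4721)
z^{k+1} = -0.1102
Step 3: u-update.
u^{k+1} = -1.4721 + 2.2516 + 0.1102 = 0.8898
Step 4: Primal residual = |2.2516 + 0.1102| = 2.3619


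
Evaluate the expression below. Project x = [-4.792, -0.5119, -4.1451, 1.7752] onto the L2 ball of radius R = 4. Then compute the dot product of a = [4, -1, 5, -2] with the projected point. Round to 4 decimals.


Step 1: Compute ||x|| (intermediates to 6 decimals).
||x|| = sqrt((-4.792)^2 + (-0.5119)^2 + (-4.1451)^2 + 1.7752^2) = 6.599886
Step 2: Project.
Since ||x|| > R, scale = R/||x|| = 4/6.599886 = 0.606071, proj(x) = scale * x
proj(x) = [-2.904292, -0.310248, -2.512225, 1.075897]
Step 3: Dot product.
a^T * proj(x) = 4*(-2.904292) - 1*(-0.310248) + 5*(-2.512225) - 2*1.075897 = -26.0198


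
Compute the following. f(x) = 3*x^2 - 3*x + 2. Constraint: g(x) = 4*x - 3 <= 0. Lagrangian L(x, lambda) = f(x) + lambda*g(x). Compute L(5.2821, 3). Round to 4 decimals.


Step 1: Evaluate f(x).
f(5.2821) = 3*5.2821^2 - 3*5.2821 + 2 = 69.8554
Step 2: Evaluate g(x).
g(5.2821) = 4*5.2821 - 3 = 18.1284
Step 3: Compute Lagrangian.
L = 69.8554 + 3*18.1284 = 124.2406


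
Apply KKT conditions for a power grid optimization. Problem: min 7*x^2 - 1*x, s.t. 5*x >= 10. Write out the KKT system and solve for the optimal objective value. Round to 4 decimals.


Step 1: Try lambda = 0 (constraint inactive).
x_unc = 1/(2*7) = 0.0714
Check: 5*0.0714 = 0.357 < 10 -- violated!
Step 2: Constraint must be active: 5*x = 10
x* = 10/5 = 2.0
lambda = (2*7*2.0 - 1)/5 = 5.4
Step 3: Compute optimal value.
f(x*) = 7*2.0^2 - 1*2.0 = 26.0


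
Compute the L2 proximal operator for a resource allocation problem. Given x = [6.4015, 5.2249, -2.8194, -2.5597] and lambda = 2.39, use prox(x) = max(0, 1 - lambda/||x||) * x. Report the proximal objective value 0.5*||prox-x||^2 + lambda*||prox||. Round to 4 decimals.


Step 1: Compute ||x||.
||x|| = 9.0983
Step 2: Compute scaling factor.
scale = max(0, 1 - 2.39/9.0983) = 0.7373
Step 3: prox(x) = [4.7199, 3.8524, -2.0788, -1.8873]
||prox(x)|| = 6.7083
Step 4: Proximal objective.
0.5*||prox-x||^2 = 2.8561
lambda*||prox|| = 16.0328
Total = 18.889


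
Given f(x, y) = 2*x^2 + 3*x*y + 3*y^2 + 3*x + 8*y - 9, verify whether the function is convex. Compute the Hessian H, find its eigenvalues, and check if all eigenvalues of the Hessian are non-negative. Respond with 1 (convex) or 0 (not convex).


The Hessian of f(x,y) = 2*x^2 + 3*x*y + 3*y^2 + 3*x + 8*y - 9 is:
H = [[4, 3], [3, 6]]
Trace = 4 + 6 = 10
Determinant = 4*6 - (3)^2 = 15
Discriminant = (10)^2 - 4*15 = 40.0
Eigenvalues: lambda_1 = 1.8377, lambda_2 = 8.1623
The function is convex.

1


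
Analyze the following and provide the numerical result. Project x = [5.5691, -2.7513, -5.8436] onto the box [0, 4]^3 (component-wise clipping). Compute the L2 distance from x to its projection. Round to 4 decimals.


Project each component onto [0, 4].
clip(5.5691) = 4.0, clip(-2.7513) = 0.0, clip(-5.8436) = 0.0
Projection = [4.0, 0.0, 0.0]
Squared diffs: [2.4621, 7.5697, 34.1477]
Distance = sqrt(44.1795) = 6.6468


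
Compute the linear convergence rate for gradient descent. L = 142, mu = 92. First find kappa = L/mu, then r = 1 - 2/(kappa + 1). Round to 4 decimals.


Step 1: Compute the condition number.
kappa = L/mu = 142/92 = 1.5435
Step 2: Compute the convergence rate.
r = 1 - 2/(kappa + 1) = 1 - 2*mu/(L + mu) = (L - mu)/(L + mu) = 50/234 = 0.2137


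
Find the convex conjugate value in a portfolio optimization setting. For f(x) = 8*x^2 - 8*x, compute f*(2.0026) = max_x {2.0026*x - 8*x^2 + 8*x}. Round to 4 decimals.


f*(y) = sup_x {y*x - a*x^2 - b*x} = sup_x {(y-b)*x - a*x^2}
FOC: (y - b) - 2a*x = 0 => x* = (y - b)/(2a)
x* = (2.0026 + 8)/(2*8) = 0.6252
f*(2.0026) = (y-b)^2/(4a) = (2.0026 + 8)^2/(4*8)
= 100.052/32 = 3.1266


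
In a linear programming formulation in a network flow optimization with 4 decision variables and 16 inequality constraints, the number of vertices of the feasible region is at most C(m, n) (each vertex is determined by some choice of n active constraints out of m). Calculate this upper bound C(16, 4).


Each vertex corresponds to some choice of n active constraints out of m, so the number of vertices is at most C(m, n) = m! / (n!(m-n)!).
m = 16, n = 4
Numerator: 16 * 15 * 14 * 13
Denominator: 4! = 24
C(16, 4) = 1820


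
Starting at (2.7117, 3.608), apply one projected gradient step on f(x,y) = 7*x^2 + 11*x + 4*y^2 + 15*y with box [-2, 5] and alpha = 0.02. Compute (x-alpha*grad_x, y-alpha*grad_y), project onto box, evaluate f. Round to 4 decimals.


Step 1: Compute gradient at (2.7117, 3.608).
grad_x = 2*7*2.7117 + 11 = 48.9638
grad_y = 2*4*3.608 + 15 = 43.864
Step 2: Gradient step.
x_raw = 2.7117 - 0.02*48.9638 = 1.7324
y_raw = 3.608 - 0.02*43.864 = 2.7307
Step 3: Project onto [-2, 5].
x_proj = clip(1.7324) = 1.7324
y_proj = clip(2.7307) = 2.7307
Step 4: Evaluate f.
f(1.7324, 2.7307) = 110.8538


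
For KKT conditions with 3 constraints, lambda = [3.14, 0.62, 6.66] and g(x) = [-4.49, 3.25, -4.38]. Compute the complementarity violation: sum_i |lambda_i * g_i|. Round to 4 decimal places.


KKT complementary slackness check:
lambda_1 * g_1 = 3.14 * -4.49 = -14.0986
lambda_2 * g_2 = 0.62 * 3.25 = 2.015
lambda_3 * g_3 = 6.66 * -4.38 = -29.1708
Total violation = 14.0986 + 2.015 + 29.1708 = 45.2844


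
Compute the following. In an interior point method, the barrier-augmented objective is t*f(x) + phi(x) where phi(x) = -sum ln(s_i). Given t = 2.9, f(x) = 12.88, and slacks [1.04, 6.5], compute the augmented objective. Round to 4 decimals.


Step 1: Compute log-barrier.
ln values: [0.0392, 1.8718]
phi = -(0.0392 + 1.8718) = -1.911
Step 2: Compute augmented objective.
t*f(x) = 2.9*12.88 = 37.352
Total = 37.352 - 1.911 = 35.441


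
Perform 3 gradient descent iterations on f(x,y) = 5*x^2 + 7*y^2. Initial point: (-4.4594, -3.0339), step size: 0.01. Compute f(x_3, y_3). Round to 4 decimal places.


Gradient descent on f(x,y) = 5*x^2 + 7*y^2.
Starting point: (-4.4594, -3.0339), alpha = 0.01
Step 1: grad_x = 2*5*-4.4594 = -44.594, grad_y = 2*7*-3.0339 = -42.4746
  x_1 = -4.4594 - 0.01*-44.594 = -4.0135
  y_1 = -3.0339 - 0.01*-42.4746 = -2.6092
Step 2: grad_x = 2*5*-4.0135 = -40.1346, grad_y = 2*7*-2.6092 = -36.5282
  x_2 = -4.0135 - 0.01*-40.1346 = -3.6121
  y_2 = -2.6092 - 0.01*-36.5282 = -2.2439
Step 3: grad_x = 2*5*-3.6121 = -36.1211, grad_y = 2*7*-2.2439 = -31.4142
  x_3 = -3.6121 - 0.01*-36.1211 = -3.2509
  y_3 = -2.2439 - 0.01*-31.4142 = -1.9297
f(-3.2509, -1.9297) = 5*(-3.2509)^2 + 7*(-1.9297)^2 = 78.9089


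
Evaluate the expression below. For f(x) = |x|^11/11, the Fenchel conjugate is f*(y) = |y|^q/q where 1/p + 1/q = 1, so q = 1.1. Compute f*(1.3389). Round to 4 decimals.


The conjugate exponent q satisfies 1/p + 1/q = 1.
p = 11, so q = 11/(11 - 1) = 1.1
|y|^q = 1.3389^1.1 = 1.3786
f*(1.3389) = 1.3786 / 1.1 = 1.2532


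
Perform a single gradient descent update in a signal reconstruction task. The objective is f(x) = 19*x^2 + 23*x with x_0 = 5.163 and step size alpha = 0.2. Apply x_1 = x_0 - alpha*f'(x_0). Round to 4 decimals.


We compute the gradient at x_0 and apply the update.
f'(x) = 38*x + 23
f'(5.163) = 38*5.163 + 23 = 219.194
x_1 = 5.163 - 0.2*219.194 = -38.6758


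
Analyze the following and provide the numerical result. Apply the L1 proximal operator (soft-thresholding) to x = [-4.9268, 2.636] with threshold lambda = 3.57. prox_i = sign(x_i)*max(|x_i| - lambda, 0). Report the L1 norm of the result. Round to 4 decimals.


Soft-thresholding with lambda = 3.57:
prox(-4.9268) = sign(-4.9268)*max(|-4.9268| - 3.57, 0) = -1.3568
prox(2.636) = sign(2.636)*max(|2.636| - 3.57, 0) = 0.0
prox(x) = [-1.3568, 0.0]
||prox(x)||_1 = 1.3568 + 0.0 = 1.3568


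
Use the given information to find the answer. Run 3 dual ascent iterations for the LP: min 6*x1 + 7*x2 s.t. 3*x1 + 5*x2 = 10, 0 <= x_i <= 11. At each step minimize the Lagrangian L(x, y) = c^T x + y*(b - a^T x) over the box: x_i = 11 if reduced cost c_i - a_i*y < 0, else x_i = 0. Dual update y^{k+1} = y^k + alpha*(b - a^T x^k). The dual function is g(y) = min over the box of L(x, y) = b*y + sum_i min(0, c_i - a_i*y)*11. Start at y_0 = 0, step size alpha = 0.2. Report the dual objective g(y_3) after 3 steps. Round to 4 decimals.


Dual ascent for LP: min 6*x1 + 7*x2, 3*x1 + 5*x2 = 10, 0 <= x_i <= 11
Step 1: y^k = 0.0, reduced costs: (6.0, 7.0)
  x^k = (0.0, 0.0), subgradient = b - a^T x = 10.0
  y^{k+1} = 0.0 + 0.2*10.0 = 2.0
Step 2: y^k = 2.0, reduced costs: (0.0, -3.0)
  x^k = (0.0, 11.0), subgradient = b - a^T x = -45.0
  y^{k+1} = 2.0 + 0.2*-45.0 = -7.0
Step 3: y^k = -7.0, reduced costs: (27.0, 42.0)
  x^k = (0.0, 0.0), subgradient = b - a^T x = 10.0
  y^{k+1} = -7.0 + 0.2*10.0 = -5.0
Dual objective at y_3 = -5.0: reduced costs (21.0, 32.0), box minimizer x = (0.0, 0.0)
g(y_3) = b*y + (c1 - a1*y)*x1 + (c2 - a2*y)*x2 = 10*(-5.0) + 21.0*0.0 + 32.0*0.0 = -50.0 + 0.0 + 0.0 = -50.0


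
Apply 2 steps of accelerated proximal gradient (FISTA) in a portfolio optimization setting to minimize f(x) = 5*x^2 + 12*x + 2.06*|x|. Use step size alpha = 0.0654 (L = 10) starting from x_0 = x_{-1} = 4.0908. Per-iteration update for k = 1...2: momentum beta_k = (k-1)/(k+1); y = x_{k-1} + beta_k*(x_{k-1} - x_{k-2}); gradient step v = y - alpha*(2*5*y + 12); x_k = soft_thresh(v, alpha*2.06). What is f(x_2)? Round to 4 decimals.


FISTA on f(x) = 5*x^2 + 12*x + 2.06*|x|
L = 10, alpha = 0.0654
Iteration 1: beta = 0.0, y = 4.0908 + 0.0*(4.0908 - 4.0908) = 4.0908
  grad(y) = 52.908, v = y - alpha*grad = 0.6306
  prox(v) = soft_thresh(0.6306, 0.1347) = 0.4959
Iteration 2: beta = 0.3333, y = 0.4959 + 0.3333*(0.4959 - 4.0908) = -0.7024
  grad(y) = 4.9759, v = y - alpha*grad = -1.0278
  prox(v) = soft_thresh(-1.0278, 0.1347) = -0.8931
f(x_2) = 5*(-0.8931)^2 + 12*(-0.8931) + 2.06*|-0.8931| = -4.8893


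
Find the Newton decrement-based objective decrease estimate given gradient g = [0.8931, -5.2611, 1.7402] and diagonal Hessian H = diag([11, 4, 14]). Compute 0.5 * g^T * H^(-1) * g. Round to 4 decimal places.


Step 1: H is diagonal, so H^(-1) * g = [0.0812, -1.3153, 0.1243].
Step 2: g^T H^(-1) g = sum_i g_i^2 / H_ii
  = (0.8931)^2/11 + (-5.2611)^2/4 + (1.7402)^2/14
  = 0.0725 + 6.9198 + 0.2163 = 7.2086
Step 3: Objective decrease = 0.5 * g^T H^(-1) g = 3.6043


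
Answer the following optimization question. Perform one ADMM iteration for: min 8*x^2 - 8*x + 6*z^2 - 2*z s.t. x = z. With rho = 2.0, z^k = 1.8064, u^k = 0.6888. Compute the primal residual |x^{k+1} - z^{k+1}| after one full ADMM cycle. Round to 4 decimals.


ADMM iteration with rho = 2.0, z^k = 1.8064, u^k = 0.6888
Step 1: x-update.
Minimize 8*x^2 - 8*x + (2.0/2)*(x - 1.8064 + 0.6888)^2
FOC: (2*8 + 2.0)*x = 8 + 2.0*(1.8064 - 0.6888)
x^{k+1} = 0.5686
Step 2: z-update.
Minimize 6*z^2 - 2*z + (2.0/2)*(0.5686 - z + 0.6888)^2
FOC: (2*6 + 2.0)*z = 2 + 2.0*(0.5686 + 0.6888)
z^{k+1} = 0.3225
Step 3: u-update.
u^{k+1} = 0.6888 + 0.5686 - 0.3225 = 0.9349
Step 4: Primal residual = |0.5686 - 0.3225| = 0.2461


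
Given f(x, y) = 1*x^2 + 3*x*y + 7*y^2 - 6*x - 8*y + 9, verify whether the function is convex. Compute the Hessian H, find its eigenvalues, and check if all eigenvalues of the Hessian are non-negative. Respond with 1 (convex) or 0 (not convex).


The Hessian of f(x,y) = 1*x^2 + 3*x*y + 7*y^2 - 6*x - 8*y + 9 is:
H = [[2, 3], [3, 14]]
Trace = 2 + 14 = 16
Determinant = 2*14 - (3)^2 = 19
Discriminant = (16)^2 - 4*19 = 180.0
Eigenvalues: lambda_1 = 1.2918, lambda_2 = 14.7082
The function is convex.

1


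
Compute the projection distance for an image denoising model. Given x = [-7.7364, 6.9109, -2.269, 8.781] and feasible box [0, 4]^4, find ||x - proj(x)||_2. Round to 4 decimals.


Project each component onto [0, 4].
clip(-7.7364) = 0.0, clip(6.9109) = 4.0, clip(-2.269) = 0.0, clip(8.781) = 4.0
Projection = [0.0, 4.0, 0.0, 4.0]
Squared diffs: [59.8519, 8.4733, 5.1484, 22.858]
Distance = sqrt(96.3316) = 9.8149


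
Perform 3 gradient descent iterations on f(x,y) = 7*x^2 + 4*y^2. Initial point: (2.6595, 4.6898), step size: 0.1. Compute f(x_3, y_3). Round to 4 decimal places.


Gradient descent on f(x,y) = 7*x^2 + 4*y^2.
Starting point: (2.6595, 4.6898), alpha = 0.1
Step 1: grad_x = 2*7*2.6595 = 37.233, grad_y = 2*4*4.6898 = 37.5184
  x_1 = 2.6595 - 0.1*37.233 = -1.0638
  y_1 = 4.6898 - 0.1*37.5184 = 0.938
Step 2: grad_x = 2*7*-1.0638 = -14.8932, grad_y = 2*4*0.938 = 7.5037
  x_2 = -1.0638 - 0.1*-14.8932 = 0.4255
  y_2 = 0.938 - 0.1*7.5037 = 0.1876
Step 3: grad_x = 2*7*0.4255 = 5.9573, grad_y = 2*4*0.1876 = 1.5007
  x_3 = 0.4255 - 0.1*5.9573 = -0.1702
  y_3 = 0.1876 - 0.1*1.5007 = 0.0375
f(-0.1702, 0.0375) = 7*(-0.1702)^2 + 4*0.0375^2 = 0.2084


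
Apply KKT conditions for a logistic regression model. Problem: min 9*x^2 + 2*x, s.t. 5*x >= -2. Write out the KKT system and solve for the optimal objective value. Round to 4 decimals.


Step 1: Try lambda = 0 (constraint inactive).
Stationarity: 2*9*x + 2 = 0
x* = -2/(2*9) = -1/9 = -0.1111 (rounded; the exact value -1/9 is used below)
Check constraint: 5*-0.1111 = -0.5555 >= -2 -- satisfied.
Step 2: Compute optimal value.
f(x*) = 9*(-1/9)^2 + 2*(-1/9) = -0.1111


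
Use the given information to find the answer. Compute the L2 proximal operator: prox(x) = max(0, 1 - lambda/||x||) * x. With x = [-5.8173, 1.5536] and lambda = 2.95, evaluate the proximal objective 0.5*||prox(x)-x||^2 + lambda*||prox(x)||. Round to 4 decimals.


Step 1: Compute ||x||.
||x|| = 6.0212
Step 2: Compute scaling factor.
scale = max(0, 1 - 2.95/6.0212) = 0.5101
Step 3: prox(x) = [-2.9672, 0.7924]
||prox(x)|| = 3.0712
Step 4: Proximal objective.
0.5*||prox-x||^2 = 4.3513
lambda*||prox|| = 9.06
Total = 13.4112


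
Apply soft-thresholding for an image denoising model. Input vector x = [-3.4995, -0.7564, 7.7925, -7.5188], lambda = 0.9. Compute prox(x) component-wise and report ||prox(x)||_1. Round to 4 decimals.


Soft-thresholding with lambda = 0.9:
prox(-3.4995) = sign(-3.4995)*max(|-3.4995| - 0.9, 0) = -2.5995
prox(-0.7564) = sign(-0.7564)*max(|-0.7564| - 0.9, 0) = 0.0
prox(7.7925) = sign(7.7925)*max(|7.7925| - 0.9, 0) = 6.8925
prox(-7.5188) = sign(-7.5188)*max(|-7.5188| - 0.9, 0) = -6.6188
prox(x) = [-2.5995, 0.0, 6.8925, -6.6188]
||prox(x)||_1 = 2.5995 + 0.0 + 6.8925 + 6.6188 = 16.1108


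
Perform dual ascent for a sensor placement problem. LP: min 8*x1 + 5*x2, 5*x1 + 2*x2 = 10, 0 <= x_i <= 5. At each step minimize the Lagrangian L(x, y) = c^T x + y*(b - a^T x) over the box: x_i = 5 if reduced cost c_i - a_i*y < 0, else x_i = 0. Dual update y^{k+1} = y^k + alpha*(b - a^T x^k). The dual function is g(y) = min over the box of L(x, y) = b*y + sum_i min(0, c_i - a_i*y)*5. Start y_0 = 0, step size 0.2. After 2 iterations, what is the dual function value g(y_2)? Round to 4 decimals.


Dual ascent for LP: min 8*x1 + 5*x2, 5*x1 + 2*x2 = 10, 0 <= x_i <= 5
Step 1: y^k = 0.0, reduced costs: (8.0, 5.0)
  x^k = (0.0, 0.0), subgradient = b - a^T x = 10.0
  y^{k+1} = 0.0 + 0.2*10.0 = 2.0
Step 2: y^k = 2.0, reduced costs: (-2.0, 1.0)
  x^k = (5.0, 0.0), subgradient = b - a^T x = -15.0
  y^{k+1} = 2.0 + 0.2*-15.0 = -1.0
Dual objective at y_2 = -1.0: reduced costs (13.0, 7.0), box minimizer x = (0.0, 0.0)
g(y_2) = b*y + (c1 - a1*y)*x1 + (c2 - a2*y)*x2 = 10*(-1.0) + 13.0*0.0 + 7.0*0.0 = -10.0 + 0.0 + 0.0 = -10.0


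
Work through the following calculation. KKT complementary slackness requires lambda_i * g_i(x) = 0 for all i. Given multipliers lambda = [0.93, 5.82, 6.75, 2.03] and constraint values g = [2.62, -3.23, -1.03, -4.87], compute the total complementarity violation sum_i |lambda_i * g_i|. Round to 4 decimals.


KKT complementary slackness check:
lambda_1 * g_1 = 0.93 * 2.62 = 2.4366
lambda_2 * g_2 = 5.82 * -3.23 = -18.7986
lambda_3 * g_3 = 6.75 * -1.03 = -6.9525
lambda_4 * g_4 = 2.03 * -4.87 = -9.8861
Total violation = 2.4366 + 18.7986 + 6.9525 + 9.8861 = 38.0738


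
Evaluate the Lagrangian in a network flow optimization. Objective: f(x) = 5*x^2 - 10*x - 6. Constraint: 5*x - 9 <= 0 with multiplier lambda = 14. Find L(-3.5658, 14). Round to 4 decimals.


Step 1: Evaluate f(x).
f(-3.5658) = 5*(-3.5658)^2 - 10*(-3.5658) - 6 = 93.2326
Step 2: Evaluate g(x).
g(-3.5658) = 5*-3.5658 - 9 = -26.829
Step 3: Compute Lagrangian.
L = 93.2326 + 14*-26.829 = -282.3734


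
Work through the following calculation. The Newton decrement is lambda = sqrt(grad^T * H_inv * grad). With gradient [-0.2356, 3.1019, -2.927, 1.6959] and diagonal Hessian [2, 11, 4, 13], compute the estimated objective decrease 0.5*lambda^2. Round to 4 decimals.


Step 1: H is diagonal, so H^(-1) * g = [-0.1178, 0.282, -0.7318, 0.1305].
Step 2: g^T H^(-1) g = sum_i g_i^2 / H_ii
  = (-0.2356)^2/2 + (3.1019)^2/11 + (-2.927)^2/4 + (1.6959)^2/13
  = 0.0278 + 0.8747 + 2.1418 + 0.2212 = 3.2655
Step 3: Objective decrease = 0.5 * g^T H^(-1) g = 1.6328


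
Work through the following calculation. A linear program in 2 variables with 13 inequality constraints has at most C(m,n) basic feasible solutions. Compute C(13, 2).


Each vertex corresponds to some choice of n active constraints out of m, so the number of vertices is at most C(m, n) = m! / (n!(m-n)!).
m = 13, n = 2
Numerator: 13 * 12
Denominator: 2! = 2
C(13, 2) = 78


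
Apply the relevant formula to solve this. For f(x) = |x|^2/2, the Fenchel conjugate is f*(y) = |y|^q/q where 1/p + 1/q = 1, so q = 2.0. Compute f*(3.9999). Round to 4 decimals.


The conjugate exponent q satisfies 1/p + 1/q = 1.
p = 2, so q = 2/(2 - 1) = 2.0
|y|^q = 3.9999^2.0 = 15.9992
f*(3.9999) = 15.9992 / 2.0 = 7.9996


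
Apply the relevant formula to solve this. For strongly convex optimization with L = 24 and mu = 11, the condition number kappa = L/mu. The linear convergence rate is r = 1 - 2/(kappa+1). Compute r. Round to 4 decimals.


Step 1: Compute the condition number.
kappa = L/mu = 24/11 = 2.1818
Step 2: Compute the convergence rate.
r = 1 - 2/(kappa + 1) = 1 - 2*mu/(L + mu) = (L - mu)/(L + mu) = 13/35 = 0.3714


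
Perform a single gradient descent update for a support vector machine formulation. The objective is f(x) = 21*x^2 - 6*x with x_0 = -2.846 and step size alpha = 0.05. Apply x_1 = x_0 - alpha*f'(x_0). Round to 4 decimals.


We compute the gradient at x_0 and apply the update.
f'(x) = 42*x - 6
f'(-2.846) = 42*-2.846 - 6 = -125.532
x_1 = -2.846 - 0.05*-125.532 = 3.4306


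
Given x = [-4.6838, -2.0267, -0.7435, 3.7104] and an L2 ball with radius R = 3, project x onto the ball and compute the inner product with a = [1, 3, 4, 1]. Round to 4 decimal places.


Step 1: Compute ||x|| (intermediates to 6 decimals).
||x|| = sqrt((-4.6838)^2 + (-2.0267)^2 + (-0.7435)^2 + 3.7104^2) = 6.353374
Step 2: Project.
Since ||x|| > R, scale = R/||x|| = 3/6.353374 = 0.47219, proj(x) = scale * x
proj(x) = [-2.211644, -0.956987, -0.351073, 1.752014]
Step 3: Dot product.
a^T * proj(x) = 1*(-2.211644) + 3*(-0.956987) + 4*(-0.351073) + 1*1.752014 = -4.7349


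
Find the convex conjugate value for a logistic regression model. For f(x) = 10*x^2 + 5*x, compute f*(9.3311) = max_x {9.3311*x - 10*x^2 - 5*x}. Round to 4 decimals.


f*(y) = sup_x {y*x - a*x^2 - b*x} = sup_x {(y-b)*x - a*x^2}
FOC: (y - b) - 2a*x = 0 => x* = (y - b)/(2a)
x* = (9.3311 - 5)/(2*10) = 0.2166
f*(9.3311) = (y-b)^2/(4a) = (9.3311 - 5)^2/(4*10)
= 18.7584/40 = 0.469


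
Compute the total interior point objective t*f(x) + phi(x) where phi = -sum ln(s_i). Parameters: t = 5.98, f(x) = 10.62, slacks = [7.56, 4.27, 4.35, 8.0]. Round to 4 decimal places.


Step 1: Compute log-barrier.
ln values: [2.0229, 1.4516, 1.4702, 2.0794]
phi = -(2.0229 + 1.4516 + 1.4702 + 2.0794) = -7.0241
Step 2: Compute augmented objective.
t*f(x) = 5.98*10.62 = 63.5076
Total = 63.5076 - 7.0241 = 56.4835


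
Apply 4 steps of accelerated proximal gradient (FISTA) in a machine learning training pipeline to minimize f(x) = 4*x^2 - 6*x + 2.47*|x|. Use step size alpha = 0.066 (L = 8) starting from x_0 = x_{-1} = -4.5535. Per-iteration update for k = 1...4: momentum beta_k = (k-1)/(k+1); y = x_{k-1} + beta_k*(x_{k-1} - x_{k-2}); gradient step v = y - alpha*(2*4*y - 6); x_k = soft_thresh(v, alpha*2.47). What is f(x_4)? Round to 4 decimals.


FISTA on f(x) = 4*x^2 - 6*x + 2.47*|x|
L = 8, alpha = 0.066
Iteration 1: beta = 0.0, y = -4.5535 + 0.0*(-4.5535 + 4.5535) = -4.5535
  grad(y) = -42.428, v = y - alpha*grad = -1.7533
  prox(v) = soft_thresh(-1.7533, 0.163) = -1.5902
Iteration 2: beta = 0.3333, y = -1.5902 + 0.3333*(-1.5902 + 4.5535) = -0.6025
  grad(y) = -10.8198, v = y - alpha*grad = 0.1116
  prox(v) = soft_thresh(0.1116, 0.163) = 0.0
Iteration 3: beta = 0.5, y = 0.0 + 0.5*(0.0 + 1.5902) = 0.7951
  grad(y) = 0.3609, v = y - alpha*grad = 0.7713
  prox(v) = soft_thresh(0.7713, 0.163) = 0.6083
Iteration 4: beta = 0.6, y = 0.6083 + 0.6*(0.6083 - 0.0) = 0.9732
  grad(y) = 1.7859, v = y - alpha*grad = 0.8554
  prox(v) = soft_thresh(0.8554, 0.163) = 0.6923
f(x_4) = 4*0.6923^2 - 6*0.6923 + 2.47*|0.6923| = -0.5266


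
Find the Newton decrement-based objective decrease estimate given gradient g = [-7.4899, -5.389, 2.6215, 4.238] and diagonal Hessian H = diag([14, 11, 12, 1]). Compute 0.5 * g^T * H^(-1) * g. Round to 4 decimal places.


Step 1: H is diagonal, so H^(-1) * g = [-0.535, -0.4899, 0.2185, 4.238].
Step 2: g^T H^(-1) g = sum_i g_i^2 / H_ii
  = (-7.4899)^2/14 + (-5.389)^2/11 + (2.6215)^2/12 + (4.238)^2/1
  = 4.007 + 2.6401 + 0.5727 + 17.9606 = 25.1805
Step 3: Objective decrease = 0.5 * g^T H^(-1) g = 12.5902


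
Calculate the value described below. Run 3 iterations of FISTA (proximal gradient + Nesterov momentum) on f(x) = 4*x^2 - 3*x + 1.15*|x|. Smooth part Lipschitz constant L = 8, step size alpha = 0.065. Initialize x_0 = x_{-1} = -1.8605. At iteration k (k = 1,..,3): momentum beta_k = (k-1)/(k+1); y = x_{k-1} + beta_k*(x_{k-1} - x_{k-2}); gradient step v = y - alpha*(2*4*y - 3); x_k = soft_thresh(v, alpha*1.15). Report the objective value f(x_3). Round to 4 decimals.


FISTA on f(x) = 4*x^2 - 3*x + 1.15*|x|
L = 8, alpha = 0.065
Iteration 1: beta = 0.0, y = -1.8605 + 0.0*(-1.8605 + 1.8605) = -1.8605
  grad(y) = -17.884, v = y - alpha*grad = -0.698
  prox(v) = soft_thresh(-0.698, 0.0748) = -0.6233
Iteration 2: beta = 0.3333, y = -0.6233 + 0.3333*(-0.6233 + 1.8605) = -0.2109
  grad(y) = -4.6871, v = y - alpha*grad = 0.0938
  prox(v) = soft_thresh(0.0938, 0.0748) = 0.019
Iteration 3: beta = 0.5, y = 0.019 + 0.5*(0.019 + 0.6233) = 0.3402
  grad(y) = -0.2785, v = y - alpha*grad = 0.3583
  prox(v) = soft_thresh(0.3583, 0.0748) = 0.2835
f(x_3) = 4*0.2835^2 - 3*0.2835 + 1.15*|0.2835| = -0.203


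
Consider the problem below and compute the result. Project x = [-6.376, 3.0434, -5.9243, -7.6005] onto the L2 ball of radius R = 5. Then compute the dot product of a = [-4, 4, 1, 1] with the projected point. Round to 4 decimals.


Step 1: Compute ||x|| (intermediates to 6 decimals).
||x|| = sqrt((-6.376)^2 + 3.0434^2 + (-5.9243)^2 + (-7.6005)^2) = 11.949083
Step 2: Project.
Since ||x|| > R, scale = R/||x|| = 5/11.949083 = 0.418442, proj(x) = scale * x
proj(x) = [-2.667986, 1.273486, -2.478976, -3.180368]
Step 3: Dot product.
a^T * proj(x) = -4*(-2.667986) + 4*1.273486 + 1*(-2.478976) + 1*(-3.180368) = 10.1065


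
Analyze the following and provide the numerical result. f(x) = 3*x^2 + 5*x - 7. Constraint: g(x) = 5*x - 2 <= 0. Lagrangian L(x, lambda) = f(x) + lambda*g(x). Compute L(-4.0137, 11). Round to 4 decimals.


Step 1: Evaluate f(x).
f(-4.0137) = 3*(-4.0137)^2 + 5*(-4.0137) - 7 = 21.2609
Step 2: Evaluate g(x).
g(-4.0137) = 5*-4.0137 - 2 = -22.0685
Step 3: Compute Lagrangian.
L = 21.2609 + 11*-22.0685 = -221.4926


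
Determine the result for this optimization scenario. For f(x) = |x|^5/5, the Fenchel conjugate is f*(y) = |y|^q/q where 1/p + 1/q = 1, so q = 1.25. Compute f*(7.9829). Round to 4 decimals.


The conjugate exponent q satisfies 1/p + 1/q = 1.
p = 5, so q = 5/(5 - 1) = 1.25
|y|^q = 7.9829^1.25 = 13.4184
f*(7.9829) = 13.4184 / 1.25 = 10.7347


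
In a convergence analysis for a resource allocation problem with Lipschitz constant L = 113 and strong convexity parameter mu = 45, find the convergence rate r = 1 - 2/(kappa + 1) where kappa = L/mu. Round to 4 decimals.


Step 1: Compute the condition number.
kappa = L/mu = 113/45 = 2.5111
Step 2: Compute the convergence rate.
r = 1 - 2/(kappa + 1) = 1 - 2*mu/(L + mu) = (L - mu)/(L + mu) = 68/158 = 0.4304


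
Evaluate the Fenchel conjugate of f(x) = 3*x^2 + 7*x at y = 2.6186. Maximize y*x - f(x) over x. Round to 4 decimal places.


f*(y) = sup_x {y*x - a*x^2 - b*x} = sup_x {(y-b)*x - a*x^2}
FOC: (y - b) - 2a*x = 0 => x* = (y - b)/(2a)
x* = (2.6186 - 7)/(2*3) = -0.7302
f*(2.6186) = (y-b)^2/(4a) = (2.6186 - 7)^2/(4*3)
= 19.1967/12 = 1.5997


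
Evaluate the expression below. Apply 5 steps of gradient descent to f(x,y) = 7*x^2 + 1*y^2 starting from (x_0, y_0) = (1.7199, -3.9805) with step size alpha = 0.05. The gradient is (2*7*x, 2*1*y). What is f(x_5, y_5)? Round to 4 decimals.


Gradient descent on f(x,y) = 7*x^2 + 1*y^2.
Starting point: (1.7199, -3.9805), alpha = 0.05
Step 1: grad_x = 2*7*1.7199 = 24.0786, grad_y = 2*1*-3.9805 = -7.961
  x_1 = 1.7199 - 0.05*24.0786 = 0.516
  y_1 = -3.9805 - 0.05*-7.961 = -3.5825
Step 2: grad_x = 2*7*0.516 = 7.2236, grad_y = 2*1*-3.5825 = -7.1649
  x_2 = 0.516 - 0.05*7.2236 = 0.1548
  y_2 = -3.5825 - 0.05*-7.1649 = -3.2242
Step 3: grad_x = 2*7*0.1548 = 2.1671, grad_y = 2*1*-3.2242 = -6.4484
  x_3 = 0.1548 - 0.05*2.1671 = 0.0464
  y_3 = -3.2242 - 0.05*-6.4484 = -2.9018
Step 4: grad_x = 2*7*0.0464 = 0.6501, grad_y = 2*1*-2.9018 = -5.8036
  x_4 = 0.0464 - 0.05*0.6501 = 0.0139
  y_4 = -2.9018 - 0.05*-5.8036 = -2.6116
Step 5: grad_x = 2*7*0.0139 = 0.195, grad_y = 2*1*-2.6116 = -5.2232
  x_5 = 0.0139 - 0.05*0.195 = 0.0042
  y_5 = -2.6116 - 0.05*-5.2232 = -2.3504
f(0.0042, -2.3504) = 7*0.0042^2 + 1*(-2.3504)^2 = 5.5247


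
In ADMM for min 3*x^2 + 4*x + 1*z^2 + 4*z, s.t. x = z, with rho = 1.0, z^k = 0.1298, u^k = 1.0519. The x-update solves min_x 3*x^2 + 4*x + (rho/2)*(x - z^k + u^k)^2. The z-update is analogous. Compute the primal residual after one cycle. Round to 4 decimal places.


ADMM iteration with rho = 1.0, z^k = 0.1298, u^k = 1.0519
Step 1: x-update.
Minimize 3*x^2 + 4*x + (1.0/2)*(x - 0.1298 + 1.0519)^2
FOC: (2*3 + 1.0)*x = -4 + 1.0*(0.1298 - 1.0519)
x^{k+1} = -0.7032
Step 2: z-update.
Minimize 1*z^2 + 4*z + (1.0/2)*(-0.7032 - z + 1.0519)^2
FOC: (2*1 + 1.0)*z = -4 + 1.0*(-0.7032 + 1.0519)
z^{k+1} = -1.2171
Step 3: u-update.
u^{k+1} = 1.0519 - 0.7032 + 1.2171 = 1.5658
Step 4: Primal residual = |-0.7032 + 1.2171| = 0.5139


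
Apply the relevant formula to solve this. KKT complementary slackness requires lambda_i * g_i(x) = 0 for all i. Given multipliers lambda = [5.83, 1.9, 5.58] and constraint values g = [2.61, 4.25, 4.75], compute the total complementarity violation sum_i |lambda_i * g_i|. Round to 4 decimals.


KKT complementary slackness check:
lambda_1 * g_1 = 5.83 * 2.61 = 15.2163
lambda_2 * g_2 = 1.9 * 4.25 = 8.075
lambda_3 * g_3 = 5.58 * 4.75 = 26.505
Total violation = 15.2163 + 8.075 + 26.505 = 49.7963


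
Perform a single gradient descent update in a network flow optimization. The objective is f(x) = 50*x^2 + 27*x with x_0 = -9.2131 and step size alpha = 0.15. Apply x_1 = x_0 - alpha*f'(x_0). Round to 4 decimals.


We compute the gradient at x_0 and apply the update.
f'(x) = 100*x + 27
f'(-9.2131) = 100*-9.2131 + 27 = -894.31
x_1 = -9.2131 - 0.15*-894.31 = 124.9334


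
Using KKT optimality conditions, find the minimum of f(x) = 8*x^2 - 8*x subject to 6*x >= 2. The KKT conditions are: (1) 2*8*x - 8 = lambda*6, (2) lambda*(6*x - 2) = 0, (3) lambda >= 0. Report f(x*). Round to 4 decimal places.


Step 1: Try lambda = 0 (constraint inactive).
Stationarity: 2*8*x - 8 = 0
x* = 8/(2*8) = 0.5
Check constraint: 6*0.5 = 3.0 >= 2 -- satisfied.
Step 2: Compute optimal value.
f(x*) = 8*0.5^2 - 8*0.5 = -2.0


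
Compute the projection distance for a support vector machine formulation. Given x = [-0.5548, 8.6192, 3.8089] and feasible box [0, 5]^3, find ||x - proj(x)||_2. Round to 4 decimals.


Project each component onto [0, 5].
clip(-0.5548) = 0.0, clip(8.6192) = 5.0, clip(3.8089) = 3.8089
Projection = [0.0, 5.0, 3.8089]
Squared diffs: [0.3078, 13.0986, 0.0]
Distance = sqrt(13.4064) = 3.6615


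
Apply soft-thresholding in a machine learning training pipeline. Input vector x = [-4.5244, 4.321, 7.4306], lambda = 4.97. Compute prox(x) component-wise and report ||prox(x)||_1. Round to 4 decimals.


Soft-thresholding with lambda = 4.97:
prox(-4.5244) = sign(-4.5244)*max(|-4.5244| - 4.97, 0) = 0.0
prox(4.321) = sign(4.321)*max(|4.321| - 4.97, 0) = 0.0
prox(7.4306) = sign(7.4306)*max(|7.4306| - 4.97, 0) = 2.4606
prox(x) = [0.0, 0.0, 2.4606]
||prox(x)||_1 = 0.0 + 0.0 + 2.4606 = 2.4606


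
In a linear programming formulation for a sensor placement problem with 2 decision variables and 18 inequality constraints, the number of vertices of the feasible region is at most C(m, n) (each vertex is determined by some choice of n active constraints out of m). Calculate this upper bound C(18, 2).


Each vertex corresponds to some choice of n active constraints out of m, so the number of vertices is at most C(m, n) = m! / (n!(m-n)!).
m = 18, n = 2
Numerator: 18 * 17
Denominator: 2! = 2
C(18, 2) = 153


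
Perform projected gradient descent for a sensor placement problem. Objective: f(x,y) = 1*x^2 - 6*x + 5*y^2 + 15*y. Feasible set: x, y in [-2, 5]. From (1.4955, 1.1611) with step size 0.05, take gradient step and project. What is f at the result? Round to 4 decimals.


Step 1: Compute gradient at (1.4955, 1.1611).
grad_x = 2*1*1.4955 - 6 = -3.009
grad_y = 2*5*1.1611 + 15 = 26.611
Step 2: Gradient step.
x_raw = 1.4955 - 0.05*-3.009 = 1.646
y_raw = 1.1611 - 0.05*26.611 = -0.1695
Step 3: Project onto [-2, 5].
x_proj = clip(1.646) = 1.646
y_proj = clip(-0.1695) = -0.1695
Step 4: Evaluate f.
f(1.646, -0.1695) = -9.5647


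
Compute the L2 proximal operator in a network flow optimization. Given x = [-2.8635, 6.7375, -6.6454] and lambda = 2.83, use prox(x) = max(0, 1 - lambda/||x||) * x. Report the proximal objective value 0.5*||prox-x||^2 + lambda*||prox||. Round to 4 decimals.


Step 1: Compute ||x||.
||x|| = 9.8871
Step 2: Compute scaling factor.
scale = max(0, 1 - 2.83/9.8871) = 0.7138
Step 3: prox(x) = [-2.0439, 4.809, -4.7433]
||prox(x)|| = 7.0571
Step 4: Proximal objective.
0.5*||prox-x||^2 = 4.0045
lambda*||prox|| = 19.9716
Total = 23.9761


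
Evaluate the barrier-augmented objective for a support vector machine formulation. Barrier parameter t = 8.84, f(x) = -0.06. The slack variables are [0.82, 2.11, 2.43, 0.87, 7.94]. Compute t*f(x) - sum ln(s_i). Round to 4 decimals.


Step 1: Compute log-barrier.
ln values: [-0.1985, 0.7467, 0.8879, -0.1393, 2.0719]
phi = -(-0.1985 + 0.7467 + 0.8879 - 0.1393 + 2.0719) = -3.3688
Step 2: Compute augmented objective.
t*f(x) = 8.84*-0.06 = -0.5304
Total = -0.5304 - 3.3688 = -3.8992


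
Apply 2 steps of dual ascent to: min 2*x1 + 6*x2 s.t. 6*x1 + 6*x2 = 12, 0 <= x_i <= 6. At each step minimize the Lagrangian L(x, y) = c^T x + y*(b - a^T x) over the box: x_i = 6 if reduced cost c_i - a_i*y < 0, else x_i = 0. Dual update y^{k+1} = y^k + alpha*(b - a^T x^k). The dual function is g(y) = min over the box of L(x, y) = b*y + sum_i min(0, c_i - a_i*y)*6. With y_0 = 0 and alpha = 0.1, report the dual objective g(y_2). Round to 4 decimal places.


Dual ascent for LP: min 2*x1 + 6*x2, 6*x1 + 6*x2 = 12, 0 <= x_i <= 6
Step 1: y^k = 0.0, reduced costs: (2.0, 6.0)
  x^k = (0.0, 0.0), subgradient = b - a^T x = 12.0
  y^{k+1} = 0.0 + 0.1*12.0 = 1.2
Step 2: y^k = 1.2, reduced costs: (-5.2, -1.2)
  x^k = (6.0, 6.0), subgradient = b - a^T x = -60.0
  y^{k+1} = 1.2 + 0.1*-60.0 = -4.8
Dual objective at y_2 = -4.8: reduced costs (30.8, 34.8), box minimizer x = (0.0, 0.0)
g(y_2) = b*y + (c1 - a1*y)*x1 + (c2 - a2*y)*x2 = 12*(-4.8) + 30.8*0.0 + 34.8*0.0 = -57.6 + 0.0 + 0.0 = -57.6


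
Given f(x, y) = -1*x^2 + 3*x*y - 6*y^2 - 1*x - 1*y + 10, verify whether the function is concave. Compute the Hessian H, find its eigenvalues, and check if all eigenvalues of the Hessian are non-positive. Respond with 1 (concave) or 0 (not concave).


The Hessian of f(x,y) = -1*x^2 + 3*x*y - 6*y^2 - 1*x - 1*y + 10 is:
H = [[-2, 3], [3, -12]]
Trace = -2 - 12 = -14
Determinant = -2*-12 - (3)^2 = 15
Discriminant = (-14)^2 - 4*15 = 136.0
Eigenvalues: lambda_1 = -12.831, lambda_2 = -1.169
The function is concave.

1


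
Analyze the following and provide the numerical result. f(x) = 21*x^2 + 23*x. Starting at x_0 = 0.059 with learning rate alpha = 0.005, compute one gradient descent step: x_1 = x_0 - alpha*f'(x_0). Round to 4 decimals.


We compute the gradient at x_0 and apply the update.
f'(x) = 42*x + 23
f'(0.059) = 42*0.059 + 23 = 25.478
x_1 = 0.059 - 0.005*25.478 = -0.0684
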